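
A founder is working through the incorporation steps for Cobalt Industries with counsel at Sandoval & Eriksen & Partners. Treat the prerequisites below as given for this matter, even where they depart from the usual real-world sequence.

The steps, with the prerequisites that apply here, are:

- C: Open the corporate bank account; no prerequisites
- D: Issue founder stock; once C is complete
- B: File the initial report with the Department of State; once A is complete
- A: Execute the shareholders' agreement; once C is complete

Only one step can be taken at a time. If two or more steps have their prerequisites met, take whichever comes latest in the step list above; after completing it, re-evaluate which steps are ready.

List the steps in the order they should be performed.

Only C has no prerequisites, so it is first.
A and D are both available; A is listed later → A.
B now also ready, so the ready set is {B, D}; B is listed later → B.
That leaves D as the only ready step → D.

C → A → B → D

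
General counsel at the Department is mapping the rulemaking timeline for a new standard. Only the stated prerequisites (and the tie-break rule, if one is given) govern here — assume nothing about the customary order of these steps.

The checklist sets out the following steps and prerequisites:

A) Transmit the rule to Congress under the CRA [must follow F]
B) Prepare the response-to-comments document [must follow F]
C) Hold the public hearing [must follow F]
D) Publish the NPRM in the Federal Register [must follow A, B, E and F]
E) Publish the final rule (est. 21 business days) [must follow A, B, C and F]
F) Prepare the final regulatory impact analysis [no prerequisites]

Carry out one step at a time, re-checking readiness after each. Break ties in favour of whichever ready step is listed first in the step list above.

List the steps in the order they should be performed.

Only F has no prerequisites, so it is first.
A, B and C are all available; A is listed earlier → A.
Now B and C have their prerequisites met. B is listed earlier, so B next.
C needed F, now all done → C.
That leaves E as the only ready step → E.
That leaves D as the only ready step → D.

F → A → B → C → E → D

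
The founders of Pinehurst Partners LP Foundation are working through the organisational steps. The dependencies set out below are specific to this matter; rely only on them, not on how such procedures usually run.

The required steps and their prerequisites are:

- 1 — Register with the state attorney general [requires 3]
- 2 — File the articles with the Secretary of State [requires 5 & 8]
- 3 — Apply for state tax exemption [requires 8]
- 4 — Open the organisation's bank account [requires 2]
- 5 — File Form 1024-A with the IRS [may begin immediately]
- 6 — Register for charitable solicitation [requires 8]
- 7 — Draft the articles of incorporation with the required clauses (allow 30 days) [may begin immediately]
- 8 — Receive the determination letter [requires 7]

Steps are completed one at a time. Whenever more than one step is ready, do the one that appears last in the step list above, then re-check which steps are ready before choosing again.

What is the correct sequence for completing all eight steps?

Nothing is required for 7 and 5. 7 is listed later → 7 first.
8 now also ready, so the ready set is {8, 5}; 8 is listed later → 8.
Ready: 6, 5 and 3. 6 is listed later → 6.
5 and 3 are both available; 5 is listed later → 5.
Ready: 3 and 2. 3 is listed later → 3.
1 now also ready, so the ready set is {2, 1}; 2 is listed later → 2.
4 now also ready, so the ready set is {4, 1}; 4 is listed later → 4.
1 is the only step now ready → 1.

7 8 6 5 3 2 4 1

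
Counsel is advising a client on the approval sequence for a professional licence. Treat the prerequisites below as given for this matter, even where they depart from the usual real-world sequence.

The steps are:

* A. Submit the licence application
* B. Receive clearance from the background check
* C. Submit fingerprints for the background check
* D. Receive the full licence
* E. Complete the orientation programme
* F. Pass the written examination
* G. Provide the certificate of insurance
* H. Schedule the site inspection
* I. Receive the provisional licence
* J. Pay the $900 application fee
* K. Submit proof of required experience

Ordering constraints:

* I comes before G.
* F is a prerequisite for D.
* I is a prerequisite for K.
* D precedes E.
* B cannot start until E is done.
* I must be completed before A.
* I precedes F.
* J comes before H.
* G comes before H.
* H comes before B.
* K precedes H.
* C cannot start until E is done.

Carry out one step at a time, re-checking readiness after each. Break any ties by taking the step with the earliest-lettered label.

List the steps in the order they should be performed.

I, A, F, D, E, C, G, J, K, H, B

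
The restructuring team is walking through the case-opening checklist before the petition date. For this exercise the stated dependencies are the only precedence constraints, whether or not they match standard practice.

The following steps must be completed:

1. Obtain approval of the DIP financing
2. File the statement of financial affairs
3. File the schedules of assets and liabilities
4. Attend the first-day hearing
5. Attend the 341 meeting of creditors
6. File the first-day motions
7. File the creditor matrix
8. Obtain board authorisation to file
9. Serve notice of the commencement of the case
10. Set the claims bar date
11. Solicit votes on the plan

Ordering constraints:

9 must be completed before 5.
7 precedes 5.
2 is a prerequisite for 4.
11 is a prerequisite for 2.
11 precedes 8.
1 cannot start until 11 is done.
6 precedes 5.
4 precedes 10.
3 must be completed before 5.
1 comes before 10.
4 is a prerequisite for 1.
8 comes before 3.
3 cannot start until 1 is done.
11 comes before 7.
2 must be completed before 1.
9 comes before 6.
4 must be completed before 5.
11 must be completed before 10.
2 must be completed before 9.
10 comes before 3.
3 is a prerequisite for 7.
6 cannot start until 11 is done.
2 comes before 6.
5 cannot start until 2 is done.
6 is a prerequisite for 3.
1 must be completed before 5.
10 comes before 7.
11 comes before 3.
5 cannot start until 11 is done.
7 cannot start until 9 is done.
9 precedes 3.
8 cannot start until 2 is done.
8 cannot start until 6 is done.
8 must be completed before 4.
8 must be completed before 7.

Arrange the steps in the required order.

11 2 9 6 8 4 1 10 3 7 5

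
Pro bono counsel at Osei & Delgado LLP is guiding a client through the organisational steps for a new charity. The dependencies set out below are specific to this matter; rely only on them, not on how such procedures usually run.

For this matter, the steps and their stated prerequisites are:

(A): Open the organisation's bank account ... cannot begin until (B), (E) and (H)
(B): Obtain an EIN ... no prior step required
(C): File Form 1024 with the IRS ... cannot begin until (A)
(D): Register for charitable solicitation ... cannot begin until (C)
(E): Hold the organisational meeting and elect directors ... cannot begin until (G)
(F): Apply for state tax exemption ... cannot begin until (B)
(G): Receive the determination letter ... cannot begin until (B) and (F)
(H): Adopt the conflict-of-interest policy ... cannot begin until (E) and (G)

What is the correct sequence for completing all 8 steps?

(B) is the only step with nothing outstanding, so it goes first.
(F) is the only step now ready → (F).
(G) needed (B) and (F), now all done → (G).
(E) needed (G), now all done → (E).
(H) needed (E) and (G), now all done → (H).
(A) needed (B), (E) and (H), now all done → (A).
That leaves (C) as the only ready step → (C).
(D) is the only step now ready → (D).

(B) → (F) → (G) → (E) → (H) → (A) → (C) → (D)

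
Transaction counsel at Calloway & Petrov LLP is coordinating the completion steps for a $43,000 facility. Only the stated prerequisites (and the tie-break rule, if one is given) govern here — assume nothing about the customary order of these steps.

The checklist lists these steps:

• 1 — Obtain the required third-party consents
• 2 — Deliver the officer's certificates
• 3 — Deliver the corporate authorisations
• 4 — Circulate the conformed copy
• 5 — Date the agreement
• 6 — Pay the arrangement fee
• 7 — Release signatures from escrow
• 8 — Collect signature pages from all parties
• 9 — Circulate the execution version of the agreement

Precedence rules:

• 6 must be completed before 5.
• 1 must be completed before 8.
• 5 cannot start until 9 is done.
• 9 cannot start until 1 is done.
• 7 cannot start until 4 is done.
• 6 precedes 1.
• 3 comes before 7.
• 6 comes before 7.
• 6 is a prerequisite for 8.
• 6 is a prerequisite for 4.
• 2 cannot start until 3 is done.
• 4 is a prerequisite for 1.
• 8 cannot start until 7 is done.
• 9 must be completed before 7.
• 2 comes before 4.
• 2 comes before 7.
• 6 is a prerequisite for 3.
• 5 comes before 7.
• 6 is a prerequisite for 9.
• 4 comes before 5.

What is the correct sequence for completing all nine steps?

6 is the only step with nothing outstanding, so it goes first.
That leaves 3 as the only ready step → 3.
Next only 2 has its prerequisites met → 2.
Next only 4 has its prerequisites met → 4.
1 needed 4 and 6, now all done → 1.
Next only 9 has its prerequisites met → 9.
5 needed 4, 6 and 9, now all done → 5.
Next only 7 has its prerequisites met → 7.
Next only 8 has its prerequisites met → 8.

6, 3, 2, 4, 1, 9, 5, 7, 8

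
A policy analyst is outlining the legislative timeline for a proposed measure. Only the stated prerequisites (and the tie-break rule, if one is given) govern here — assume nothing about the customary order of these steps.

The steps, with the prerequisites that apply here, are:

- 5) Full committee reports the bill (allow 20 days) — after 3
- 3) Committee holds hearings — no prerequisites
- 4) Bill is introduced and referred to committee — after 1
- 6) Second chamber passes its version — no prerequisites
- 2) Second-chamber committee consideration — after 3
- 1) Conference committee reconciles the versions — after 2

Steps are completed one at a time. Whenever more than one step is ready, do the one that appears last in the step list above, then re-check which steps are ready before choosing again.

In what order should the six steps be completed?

Nothing is required for 6 and 3. 6 is listed later → 6 first.
3 is the only step now ready → 3.
Now 2 and 5 have their prerequisites met. 2 is listed later, so 2 next.
Ready: 1 and 5. 1 is listed later → 1.
Now 4 and 5 have their prerequisites met. 4 is listed later, so 4 next.
5 is the only step now ready → 5.

6, 3, 2, 1, 4, 5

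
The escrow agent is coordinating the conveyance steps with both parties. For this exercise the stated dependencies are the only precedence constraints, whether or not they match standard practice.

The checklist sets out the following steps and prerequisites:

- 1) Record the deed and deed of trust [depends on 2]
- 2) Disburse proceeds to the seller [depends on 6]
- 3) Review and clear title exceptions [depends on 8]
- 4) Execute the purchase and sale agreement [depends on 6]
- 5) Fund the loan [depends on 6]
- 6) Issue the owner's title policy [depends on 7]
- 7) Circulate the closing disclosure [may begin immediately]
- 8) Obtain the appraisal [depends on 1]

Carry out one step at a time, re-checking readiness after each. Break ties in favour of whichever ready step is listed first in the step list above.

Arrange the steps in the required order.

7, 6, 2, 1, 4, 5, 8, 3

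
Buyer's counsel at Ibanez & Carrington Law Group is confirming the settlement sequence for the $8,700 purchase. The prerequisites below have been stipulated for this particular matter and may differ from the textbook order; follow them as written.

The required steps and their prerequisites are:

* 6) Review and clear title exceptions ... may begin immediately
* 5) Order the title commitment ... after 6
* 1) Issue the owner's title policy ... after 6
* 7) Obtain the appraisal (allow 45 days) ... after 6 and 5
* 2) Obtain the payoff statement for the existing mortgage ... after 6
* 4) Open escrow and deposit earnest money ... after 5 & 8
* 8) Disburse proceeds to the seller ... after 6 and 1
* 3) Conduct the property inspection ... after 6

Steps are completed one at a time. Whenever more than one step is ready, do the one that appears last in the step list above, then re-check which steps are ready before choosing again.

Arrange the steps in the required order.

6 is the only step with nothing outstanding, so it goes first.
3, 2, 1 and 5 are all available; 3 is listed later → 3.
2, 1 and 5 are all available; 2 is listed later → 2.
Now 1 and 5 have their prerequisites met. 1 is listed later, so 1 next.
8 now also ready, so the ready set is {8, 5}; 8 is listed later → 8.
5 needed 6, now all done → 5.
Ready: 4 and 7. 4 is listed later → 4.
7 needed 5 and 6, now all done → 7.

6, 3, 2, 1, 8, 5, 4, 7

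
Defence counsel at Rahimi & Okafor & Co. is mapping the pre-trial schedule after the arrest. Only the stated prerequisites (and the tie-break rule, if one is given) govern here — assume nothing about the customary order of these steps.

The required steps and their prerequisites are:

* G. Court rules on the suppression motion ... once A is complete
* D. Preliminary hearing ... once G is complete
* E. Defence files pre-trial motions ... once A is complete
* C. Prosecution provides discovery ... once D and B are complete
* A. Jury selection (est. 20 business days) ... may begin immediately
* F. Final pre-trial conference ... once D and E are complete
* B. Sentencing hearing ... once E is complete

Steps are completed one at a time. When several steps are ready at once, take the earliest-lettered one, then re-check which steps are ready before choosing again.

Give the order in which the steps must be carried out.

A is the only step with nothing outstanding, so it goes first.
Ready: E and G. E has the earlier label → E.
B now also ready, so the ready set is {B, G}; B has the earlier label → B.
G needed A, now all done → G.
That leaves D as the only ready step → D.
C and F are both available; C has the earlier label → C.
F needed D and E, now all done → F.

A, E, B, G, D, C, F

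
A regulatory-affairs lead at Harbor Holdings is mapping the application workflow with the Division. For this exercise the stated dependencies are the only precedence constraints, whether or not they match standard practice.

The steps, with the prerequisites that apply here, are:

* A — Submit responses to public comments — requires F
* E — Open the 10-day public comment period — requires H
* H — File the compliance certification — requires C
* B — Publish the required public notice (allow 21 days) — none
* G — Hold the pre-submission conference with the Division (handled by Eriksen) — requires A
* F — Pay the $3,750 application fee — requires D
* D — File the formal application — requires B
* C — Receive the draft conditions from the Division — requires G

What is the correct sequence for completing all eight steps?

B → D → F → A → G → C → H → E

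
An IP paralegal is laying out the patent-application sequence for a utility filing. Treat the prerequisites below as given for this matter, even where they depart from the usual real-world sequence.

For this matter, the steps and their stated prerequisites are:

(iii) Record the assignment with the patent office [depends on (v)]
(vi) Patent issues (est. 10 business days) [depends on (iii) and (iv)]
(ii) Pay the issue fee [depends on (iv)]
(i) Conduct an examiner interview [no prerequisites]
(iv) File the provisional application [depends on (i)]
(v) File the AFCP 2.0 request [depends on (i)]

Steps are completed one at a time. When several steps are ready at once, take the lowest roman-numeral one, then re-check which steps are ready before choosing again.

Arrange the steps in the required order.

(i) has no prerequisites → (i) first.
(iv) and (v) are both available; (iv) has the earlier label → (iv).
(ii) now also ready, so the ready set is {(ii), (v)}; (ii) has the earlier label → (ii).
That leaves (v) as the only ready step → (v).
(iii) needed (v), now all done → (iii).
Next only (vi) has its prerequisites met → (vi).

(i) → (iv) → (ii) → (v) → (iii) → (vi)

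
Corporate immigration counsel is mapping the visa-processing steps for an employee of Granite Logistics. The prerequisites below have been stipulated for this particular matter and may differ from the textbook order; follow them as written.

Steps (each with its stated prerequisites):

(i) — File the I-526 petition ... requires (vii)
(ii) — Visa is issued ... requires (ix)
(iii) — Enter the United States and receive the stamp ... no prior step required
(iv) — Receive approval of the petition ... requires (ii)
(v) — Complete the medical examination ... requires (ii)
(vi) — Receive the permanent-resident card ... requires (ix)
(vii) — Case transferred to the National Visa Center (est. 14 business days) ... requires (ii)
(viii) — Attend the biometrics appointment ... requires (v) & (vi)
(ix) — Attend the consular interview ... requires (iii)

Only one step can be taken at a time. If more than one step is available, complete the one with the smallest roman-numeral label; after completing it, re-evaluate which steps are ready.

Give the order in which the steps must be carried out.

(iii) → (ix) → (ii) → (iv) → (v) → (vi) → (vii) → (i) → (viii)

Only (iii) has no prerequisites, so it is first.
(ix) needed (iii), now all done → (ix).
Ready: (ii) and (vi). (ii) has the earlier label → (ii).
(iv), (v) and (vii) now also ready, so the ready set is {(iv), (v), (vi), (vii)}; (iv) has the earlier label → (iv).
Now (v), (vi) and (vii) have their prerequisites met. (v) has the earlier label, so (v) next.
Ready: (vi) and (vii). (vi) has the earlier label → (vi).
(viii) now also ready, so the ready set is {(vii), (viii)}; (vii) has the earlier label → (vii).
(i) now also ready, so the ready set is {(i), (viii)}; (i) has the earlier label → (i).
Next only (viii) has its prerequisites met → (viii).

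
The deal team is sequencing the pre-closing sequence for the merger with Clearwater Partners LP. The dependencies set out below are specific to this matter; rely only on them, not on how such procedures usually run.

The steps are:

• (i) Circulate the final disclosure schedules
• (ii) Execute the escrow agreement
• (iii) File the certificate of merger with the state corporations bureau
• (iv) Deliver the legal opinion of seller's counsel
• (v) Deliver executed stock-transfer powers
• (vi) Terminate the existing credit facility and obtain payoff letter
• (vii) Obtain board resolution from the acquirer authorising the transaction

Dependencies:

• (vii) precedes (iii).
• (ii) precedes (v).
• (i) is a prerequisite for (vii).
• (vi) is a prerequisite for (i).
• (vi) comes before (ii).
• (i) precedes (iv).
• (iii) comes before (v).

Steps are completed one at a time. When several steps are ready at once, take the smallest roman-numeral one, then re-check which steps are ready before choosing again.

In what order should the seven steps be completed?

(vi), (i), (ii), (iv), (vii), (iii), (v)

(vi) has no prerequisites → (vi) first.
Ready: (i) and (ii). (i) has the earlier label → (i).
(ii), (iv) and (vii) are all available; (ii) has the earlier label → (ii).
Ready: (iv) and (vii). (iv) has the earlier label → (iv).
Next only (vii) has its prerequisites met → (vii).
(iii) is the only step now ready → (iii).
(v) is the only step now ready → (v).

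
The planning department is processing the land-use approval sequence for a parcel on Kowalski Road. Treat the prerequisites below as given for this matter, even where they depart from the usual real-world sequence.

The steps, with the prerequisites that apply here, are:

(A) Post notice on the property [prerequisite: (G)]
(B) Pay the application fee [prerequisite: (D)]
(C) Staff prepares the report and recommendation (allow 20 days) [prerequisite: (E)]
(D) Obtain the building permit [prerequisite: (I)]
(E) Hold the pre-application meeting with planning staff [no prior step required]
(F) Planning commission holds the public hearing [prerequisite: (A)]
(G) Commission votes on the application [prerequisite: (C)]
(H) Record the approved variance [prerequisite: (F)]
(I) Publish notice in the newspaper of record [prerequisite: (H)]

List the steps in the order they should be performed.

(E) → (C) → (G) → (A) → (F) → (H) → (I) → (D) → (B)

(E) is the only step with nothing outstanding, so it goes first.
(C) needed (E), now all done → (C).
That leaves (G) as the only ready step → (G).
That leaves (A) as the only ready step → (A).
(F) needed (A), now all done → (F).
(H) needed (F), now all done → (H).
Next only (I) has its prerequisites met → (I).
(D) is the only step now ready → (D).
(B) needed (D), now all done → (B).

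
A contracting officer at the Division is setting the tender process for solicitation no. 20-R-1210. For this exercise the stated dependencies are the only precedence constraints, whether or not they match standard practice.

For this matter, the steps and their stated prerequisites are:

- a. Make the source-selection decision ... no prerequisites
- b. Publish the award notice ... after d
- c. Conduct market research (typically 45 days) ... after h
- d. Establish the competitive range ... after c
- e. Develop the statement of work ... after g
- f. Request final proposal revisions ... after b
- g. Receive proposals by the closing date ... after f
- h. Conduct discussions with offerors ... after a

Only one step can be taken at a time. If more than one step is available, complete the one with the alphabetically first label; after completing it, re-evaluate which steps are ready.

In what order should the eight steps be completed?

a is the only step with nothing outstanding, so it goes first.
h needed a, now all done → h.
That leaves c as the only ready step → c.
Next only d has its prerequisites met → d.
Next only b has its prerequisites met → b.
f is the only step now ready → f.
That leaves g as the only ready step → g.
e is the only step now ready → e.

a → h → c → d → b → f → g → e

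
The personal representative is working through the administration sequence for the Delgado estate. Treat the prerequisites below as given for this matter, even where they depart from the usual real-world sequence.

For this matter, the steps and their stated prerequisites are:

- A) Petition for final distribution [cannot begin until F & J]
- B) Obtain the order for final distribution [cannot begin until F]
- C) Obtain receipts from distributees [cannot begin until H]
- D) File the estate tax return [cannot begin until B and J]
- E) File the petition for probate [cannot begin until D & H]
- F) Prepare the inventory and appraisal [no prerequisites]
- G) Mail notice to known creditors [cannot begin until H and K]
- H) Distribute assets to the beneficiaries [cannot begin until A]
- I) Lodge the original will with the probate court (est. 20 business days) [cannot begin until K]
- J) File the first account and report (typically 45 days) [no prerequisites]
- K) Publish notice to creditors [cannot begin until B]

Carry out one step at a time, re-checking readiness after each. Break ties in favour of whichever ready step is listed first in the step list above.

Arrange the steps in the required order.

F and J have no prerequisites; F is listed earlier, so F is first.
Ready: B and J. B is listed earlier → B.
K now also ready, so the ready set is {J, K}; J is listed earlier → J.
A and D now also ready, so the ready set is {A, D, K}; A is listed earlier → A.
H now also ready, so the ready set is {D, H, K}; D is listed earlier → D.
Now H and K have their prerequisites met. H is listed earlier, so H next.
C and E now also ready, so the ready set is {C, E, K}; C is listed earlier → C.
E and K are both available; E is listed earlier → E.
K is the only step now ready → K.
Now G and I have their prerequisites met. G is listed earlier, so G next.
That leaves I as the only ready step → I.

F, B, J, A, D, H, C, E, K, G, I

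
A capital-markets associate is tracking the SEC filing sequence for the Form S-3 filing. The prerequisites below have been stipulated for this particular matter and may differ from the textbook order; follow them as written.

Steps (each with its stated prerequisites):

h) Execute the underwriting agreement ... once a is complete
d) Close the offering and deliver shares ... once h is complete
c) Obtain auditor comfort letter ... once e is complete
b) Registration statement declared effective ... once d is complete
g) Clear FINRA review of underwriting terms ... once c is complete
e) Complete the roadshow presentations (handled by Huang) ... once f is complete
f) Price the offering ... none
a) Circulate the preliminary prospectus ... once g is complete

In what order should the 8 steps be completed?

Only f has no prerequisites, so it is first.
That leaves e as the only ready step → e.
c needed e, now all done → c.
g needed c, now all done → g.
a needed g, now all done → a.
h is the only step now ready → h.
d needed h, now all done → d.
b needed d, now all done → b.

f → e → c → g → a → h → d → b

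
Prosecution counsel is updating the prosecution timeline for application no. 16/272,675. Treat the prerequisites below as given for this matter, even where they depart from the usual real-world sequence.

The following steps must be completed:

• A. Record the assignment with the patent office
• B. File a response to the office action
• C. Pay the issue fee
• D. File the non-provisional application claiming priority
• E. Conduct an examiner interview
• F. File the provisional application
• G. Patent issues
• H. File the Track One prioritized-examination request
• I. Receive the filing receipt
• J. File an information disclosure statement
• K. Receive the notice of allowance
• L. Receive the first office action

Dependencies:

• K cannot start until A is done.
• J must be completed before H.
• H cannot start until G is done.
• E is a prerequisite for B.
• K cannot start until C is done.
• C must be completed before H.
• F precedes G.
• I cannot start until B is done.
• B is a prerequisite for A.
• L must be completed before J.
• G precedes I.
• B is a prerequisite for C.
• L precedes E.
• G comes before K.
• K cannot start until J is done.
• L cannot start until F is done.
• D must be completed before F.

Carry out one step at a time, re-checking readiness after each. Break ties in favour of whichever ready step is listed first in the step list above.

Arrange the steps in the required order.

D has no prerequisites → D first.
That leaves F as the only ready step → F.
Now G and L have their prerequisites met. G is listed earlier, so G next.
That leaves L as the only ready step → L.
Ready: E and J. E is listed earlier → E.
Now B and J have their prerequisites met. B is listed earlier, so B next.
Ready: A, C, I and J. A is listed earlier → A.
Now C, I and J have their prerequisites met. C is listed earlier, so C next.
Now I and J have their prerequisites met. I is listed earlier, so I next.
J is the only step now ready → J.
Ready: H and K. H is listed earlier → H.
K needed A, C, G and J, now all done → K.

D F G L E B A C I J H K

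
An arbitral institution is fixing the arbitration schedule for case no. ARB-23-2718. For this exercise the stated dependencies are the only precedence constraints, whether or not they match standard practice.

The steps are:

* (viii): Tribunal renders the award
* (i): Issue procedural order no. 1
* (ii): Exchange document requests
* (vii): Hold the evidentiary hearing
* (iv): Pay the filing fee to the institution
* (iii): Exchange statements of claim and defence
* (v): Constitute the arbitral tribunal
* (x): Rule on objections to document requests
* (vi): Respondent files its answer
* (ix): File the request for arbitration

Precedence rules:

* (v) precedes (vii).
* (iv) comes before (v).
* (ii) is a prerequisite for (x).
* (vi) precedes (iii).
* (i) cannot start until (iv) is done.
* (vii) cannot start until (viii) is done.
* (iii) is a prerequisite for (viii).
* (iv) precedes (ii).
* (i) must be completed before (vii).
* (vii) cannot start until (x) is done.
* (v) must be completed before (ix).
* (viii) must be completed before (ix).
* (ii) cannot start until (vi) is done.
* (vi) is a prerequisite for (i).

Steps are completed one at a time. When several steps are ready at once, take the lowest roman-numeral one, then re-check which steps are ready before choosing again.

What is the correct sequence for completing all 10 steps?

(iv), (v), (vi), (i), (ii), (iii), (viii), (ix), (x), (vii)

Nothing is required for (iv) and (vi). (iv) has the earlier label → (iv) first.
Now (v) and (vi) have their prerequisites met. (v) has the earlier label, so (v) next.
(vi) is the only step now ready → (vi).
(i), (ii) and (iii) are all available; (i) has the earlier label → (i).
Ready: (ii) and (iii). (ii) has the earlier label → (ii).
Now (iii) and (x) have their prerequisites met. (iii) has the earlier label, so (iii) next.
(viii) and (x) are both available; (viii) has the earlier label → (viii).
Now (ix) and (x) have their prerequisites met. (ix) has the earlier label, so (ix) next.
(x) needed (ii), now all done → (x).
Next only (vii) has its prerequisites met → (vii).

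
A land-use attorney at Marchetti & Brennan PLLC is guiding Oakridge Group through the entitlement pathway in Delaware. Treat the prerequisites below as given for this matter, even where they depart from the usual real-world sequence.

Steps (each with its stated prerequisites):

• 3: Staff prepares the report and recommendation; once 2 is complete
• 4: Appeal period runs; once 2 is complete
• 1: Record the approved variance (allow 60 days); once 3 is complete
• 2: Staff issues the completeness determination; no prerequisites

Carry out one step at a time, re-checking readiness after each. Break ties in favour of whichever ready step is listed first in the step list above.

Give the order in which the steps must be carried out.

Only 2 has no prerequisites, so it is first.
3 and 4 are both available; 3 is listed earlier → 3.
Now 4 and 1 have their prerequisites met. 4 is listed earlier, so 4 next.
1 needed 3, now all done → 1.

2, 3, 4, 1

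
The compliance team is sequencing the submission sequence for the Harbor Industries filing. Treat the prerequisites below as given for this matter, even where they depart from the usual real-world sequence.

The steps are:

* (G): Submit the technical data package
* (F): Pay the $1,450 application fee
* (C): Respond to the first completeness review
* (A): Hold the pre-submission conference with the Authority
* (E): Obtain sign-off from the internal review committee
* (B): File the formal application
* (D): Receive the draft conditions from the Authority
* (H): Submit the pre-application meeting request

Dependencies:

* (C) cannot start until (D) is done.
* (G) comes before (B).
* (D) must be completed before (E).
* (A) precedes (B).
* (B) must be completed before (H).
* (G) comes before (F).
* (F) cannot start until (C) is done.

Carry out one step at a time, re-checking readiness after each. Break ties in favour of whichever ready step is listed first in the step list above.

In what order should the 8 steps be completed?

(G), (A), (B), (D), (C), (F), (E), (H)

Nothing is required for (G), (A) and (D). (G) is listed earlier → (G) first.
Ready: (A) and (D). (A) is listed earlier → (A).
(B) now also ready, so the ready set is {(B), (D)}; (B) is listed earlier → (B).
Ready: (D) and (H). (D) is listed earlier → (D).
Ready: (C), (E) and (H). (C) is listed earlier → (C).
(F) now also ready, so the ready set is {(F), (E), (H)}; (F) is listed earlier → (F).
(E) and (H) are both available; (E) is listed earlier → (E).
Next only (H) has its prerequisites met → (H).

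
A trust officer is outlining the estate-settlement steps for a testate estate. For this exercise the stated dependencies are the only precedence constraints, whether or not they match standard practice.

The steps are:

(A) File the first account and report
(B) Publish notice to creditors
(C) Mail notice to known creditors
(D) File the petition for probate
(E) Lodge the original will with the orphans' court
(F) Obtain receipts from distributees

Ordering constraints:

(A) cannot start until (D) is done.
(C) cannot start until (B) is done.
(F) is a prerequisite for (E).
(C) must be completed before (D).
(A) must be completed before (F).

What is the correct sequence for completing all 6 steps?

(B) → (C) → (D) → (A) → (F) → (E)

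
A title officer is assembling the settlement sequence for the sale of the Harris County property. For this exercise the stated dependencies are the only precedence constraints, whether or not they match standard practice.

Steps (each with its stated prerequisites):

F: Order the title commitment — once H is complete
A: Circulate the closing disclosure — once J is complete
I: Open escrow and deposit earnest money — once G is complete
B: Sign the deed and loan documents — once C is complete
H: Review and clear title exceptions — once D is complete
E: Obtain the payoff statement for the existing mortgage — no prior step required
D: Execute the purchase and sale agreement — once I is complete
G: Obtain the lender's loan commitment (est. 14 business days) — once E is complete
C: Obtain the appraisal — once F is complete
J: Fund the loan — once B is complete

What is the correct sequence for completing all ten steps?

Only E has no prerequisites, so it is first.
That leaves G as the only ready step → G.
I needed G, now all done → I.
Next only D has its prerequisites met → D.
H needed D, now all done → H.
F needed H, now all done → F.
That leaves C as the only ready step → C.
B is the only step now ready → B.
That leaves J as the only ready step → J.
A needed J, now all done → A.

E, G, I, D, H, F, C, B, J, A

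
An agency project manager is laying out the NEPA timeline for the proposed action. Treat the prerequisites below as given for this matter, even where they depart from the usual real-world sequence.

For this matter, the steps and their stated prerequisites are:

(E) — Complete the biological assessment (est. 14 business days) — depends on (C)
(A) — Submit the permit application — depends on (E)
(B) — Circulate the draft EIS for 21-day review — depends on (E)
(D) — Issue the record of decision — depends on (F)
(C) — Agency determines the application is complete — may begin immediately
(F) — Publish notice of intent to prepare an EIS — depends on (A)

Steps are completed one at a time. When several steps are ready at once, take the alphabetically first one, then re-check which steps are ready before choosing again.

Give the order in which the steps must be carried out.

(C), (E), (A), (B), (F), (D)

(C) has no prerequisites → (C) first.
(E) needed (C), now all done → (E).
Ready: (A) and (B). (A) has the earlier label → (A).
Now (B) and (F) have their prerequisites met. (B) has the earlier label, so (B) next.
(F) is the only step now ready → (F).
That leaves (D) as the only ready step → (D).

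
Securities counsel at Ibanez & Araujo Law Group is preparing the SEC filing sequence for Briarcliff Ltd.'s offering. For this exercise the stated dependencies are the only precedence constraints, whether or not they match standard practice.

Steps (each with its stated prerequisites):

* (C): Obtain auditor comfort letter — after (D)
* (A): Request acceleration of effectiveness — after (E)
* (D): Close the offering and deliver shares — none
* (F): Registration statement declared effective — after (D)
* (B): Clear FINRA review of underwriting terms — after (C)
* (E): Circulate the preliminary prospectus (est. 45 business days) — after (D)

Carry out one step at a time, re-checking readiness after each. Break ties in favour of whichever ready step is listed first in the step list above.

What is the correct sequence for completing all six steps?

(D) is the only step with nothing outstanding, so it goes first.
Now (C), (F) and (E) have their prerequisites met. (C) is listed earlier, so (C) next.
Now (F), (B) and (E) have their prerequisites met. (F) is listed earlier, so (F) next.
Now (B) and (E) have their prerequisites met. (B) is listed earlier, so (B) next.
Next only (E) has its prerequisites met → (E).
(A) needed (E), now all done → (A).

(D), (C), (F), (B), (E), (A)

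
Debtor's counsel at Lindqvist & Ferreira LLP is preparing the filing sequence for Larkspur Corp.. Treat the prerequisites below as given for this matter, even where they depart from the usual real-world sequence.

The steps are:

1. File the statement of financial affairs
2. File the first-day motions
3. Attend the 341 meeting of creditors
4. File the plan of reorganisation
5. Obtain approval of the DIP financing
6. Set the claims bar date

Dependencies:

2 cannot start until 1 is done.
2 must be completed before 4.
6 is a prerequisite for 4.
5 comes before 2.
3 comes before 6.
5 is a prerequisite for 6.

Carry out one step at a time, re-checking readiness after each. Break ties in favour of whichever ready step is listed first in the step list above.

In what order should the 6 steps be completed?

1, 3 and 5 have no prerequisites; 1 is listed earlier, so 1 is first.
3 and 5 are both available; 3 is listed earlier → 3.
Next only 5 has its prerequisites met → 5.
Ready: 2 and 6. 2 is listed earlier → 2.
6 is the only step now ready → 6.
That leaves 4 as the only ready step → 4.

1, 3, 5, 2, 6, 4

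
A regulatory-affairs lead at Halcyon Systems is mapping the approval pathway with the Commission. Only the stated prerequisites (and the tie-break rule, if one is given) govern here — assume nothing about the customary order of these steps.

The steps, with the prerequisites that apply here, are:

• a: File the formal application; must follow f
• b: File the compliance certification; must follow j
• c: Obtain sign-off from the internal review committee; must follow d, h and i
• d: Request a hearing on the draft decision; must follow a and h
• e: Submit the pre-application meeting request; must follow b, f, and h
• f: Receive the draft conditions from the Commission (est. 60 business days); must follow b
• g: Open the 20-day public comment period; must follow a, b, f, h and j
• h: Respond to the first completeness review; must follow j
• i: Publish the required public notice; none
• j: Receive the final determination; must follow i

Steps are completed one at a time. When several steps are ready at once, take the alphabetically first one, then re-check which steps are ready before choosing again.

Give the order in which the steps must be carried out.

i is the only step with nothing outstanding, so it goes first.
j needed i, now all done → j.
Ready: b and h. b has the earlier label → b.
Now f and h have their prerequisites met. f has the earlier label, so f next.
a now also ready, so the ready set is {a, h}; a has the earlier label → a.
h is the only step now ready → h.
d, e and g are all available; d has the earlier label → d.
Ready: c, e and g. c has the earlier label → c.
Ready: e and g. e has the earlier label → e.
Next only g has its prerequisites met → g.

i j b f a h d c e g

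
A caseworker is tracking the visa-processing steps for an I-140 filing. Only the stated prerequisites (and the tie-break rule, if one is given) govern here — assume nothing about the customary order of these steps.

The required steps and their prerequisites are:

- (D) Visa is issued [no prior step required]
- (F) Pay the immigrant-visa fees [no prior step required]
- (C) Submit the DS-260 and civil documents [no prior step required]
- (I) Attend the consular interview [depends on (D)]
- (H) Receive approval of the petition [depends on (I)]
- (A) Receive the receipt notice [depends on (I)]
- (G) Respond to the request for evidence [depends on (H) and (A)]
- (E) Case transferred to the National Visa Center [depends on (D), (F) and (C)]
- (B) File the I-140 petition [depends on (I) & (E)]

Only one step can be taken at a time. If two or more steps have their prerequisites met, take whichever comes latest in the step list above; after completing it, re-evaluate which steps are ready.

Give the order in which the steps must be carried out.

Nothing is required for (C), (F) and (D). (C) is listed later → (C) first.
(F) and (D) are both available; (F) is listed later → (F).
That leaves (D) as the only ready step → (D).
Now (E) and (I) have their prerequisites met. (E) is listed later, so (E) next.
(I) needed (D), now all done → (I).
Ready: (B), (A) and (H). (B) is listed later → (B).
(A) and (H) are both available; (A) is listed later → (A).
Next only (H) has its prerequisites met → (H).
(G) needed (A) and (H), now all done → (G).

(C) (F) (D) (E) (I) (B) (A) (H) (G)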